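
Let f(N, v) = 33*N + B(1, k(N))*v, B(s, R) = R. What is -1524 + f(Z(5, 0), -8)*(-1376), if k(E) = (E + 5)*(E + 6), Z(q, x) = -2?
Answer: 221388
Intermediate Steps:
k(E) = (5 + E)*(6 + E)
f(N, v) = 33*N + v*(30 + N**2 + 11*N) (f(N, v) = 33*N + (30 + N**2 + 11*N)*v = 33*N + v*(30 + N**2 + 11*N))
-1524 + f(Z(5, 0), -8)*(-1376) = -1524 + (33*(-2) - 8*(30 + (-2)**2 + 11*(-2)))*(-1376) = -1524 + (-66 - 8*(30 + 4 - 22))*(-1376) = -1524 + (-66 - 8*12)*(-1376) = -1524 + (-66 - 96)*(-1376) = -1524 - 162*(-1376) = -1524 + 222912 = 221388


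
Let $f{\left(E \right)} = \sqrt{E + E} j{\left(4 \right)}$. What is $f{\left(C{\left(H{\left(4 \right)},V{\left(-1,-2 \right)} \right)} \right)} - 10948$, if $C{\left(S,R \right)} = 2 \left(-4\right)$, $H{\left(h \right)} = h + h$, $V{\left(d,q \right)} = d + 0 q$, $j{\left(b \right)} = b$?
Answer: $-10948 + 16 i \approx -10948.0 + 16.0 i$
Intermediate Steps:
$V{\left(d,q \right)} = d$ ($V{\left(d,q \right)} = d + 0 = d$)
$H{\left(h \right)} = 2 h$
$C{\left(S,R \right)} = -8$
$f{\left(E \right)} = 4 \sqrt{2} \sqrt{E}$ ($f{\left(E \right)} = \sqrt{E + E} 4 = \sqrt{2 E} 4 = \sqrt{2} \sqrt{E} 4 = 4 \sqrt{2} \sqrt{E}$)
$f{\left(C{\left(H{\left(4 \right)},V{\left(-1,-2 \right)} \right)} \right)} - 10948 = 4 \sqrt{2} \sqrt{-8} - 10948 = 4 \sqrt{2} \cdot 2 i \sqrt{2} - 10948 = 16 i - 10948 = -10948 + 16 i$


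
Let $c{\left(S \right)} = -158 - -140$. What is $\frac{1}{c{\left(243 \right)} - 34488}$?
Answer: $- \frac{1}{34506} \approx -2.898 \cdot 10^{-5}$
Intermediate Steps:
$c{\left(S \right)} = -18$ ($c{\left(S \right)} = -158 + 140 = -18$)
$\frac{1}{c{\left(243 \right)} - 34488} = \frac{1}{-18 - 34488} = \frac{1}{-34506} = - \frac{1}{34506}$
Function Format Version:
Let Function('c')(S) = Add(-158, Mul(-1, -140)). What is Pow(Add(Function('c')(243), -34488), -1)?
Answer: Rational(-1, 34506) ≈ -2.8980e-5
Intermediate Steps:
Function('c')(S) = -18 (Function('c')(S) = Add(-158, 140) = -18)
Pow(Add(Function('c')(243), -34488), -1) = Pow(Add(-18, -34488), -1) = Pow(-34506, -1) = Rational(-1, 34506)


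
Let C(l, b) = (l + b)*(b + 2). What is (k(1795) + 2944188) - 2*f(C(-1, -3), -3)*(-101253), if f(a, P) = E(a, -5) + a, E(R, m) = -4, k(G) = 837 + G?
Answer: 2946820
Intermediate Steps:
C(l, b) = (2 + b)*(b + l) (C(l, b) = (b + l)*(2 + b) = (2 + b)*(b + l))
f(a, P) = -4 + a
(k(1795) + 2944188) - 2*f(C(-1, -3), -3)*(-101253) = ((837 + 1795) + 2944188) - 2*(-4 + ((-3)**2 + 2*(-3) + 2*(-1) - 3*(-1)))*(-101253) = (2632 + 2944188) - 2*(-4 + (9 - 6 - 2 + 3))*(-101253) = 2946820 - 2*(-4 + 4)*(-101253) = 2946820 - 2*0*(-101253) = 2946820 + 0*(-101253) = 2946820 + 0 = 2946820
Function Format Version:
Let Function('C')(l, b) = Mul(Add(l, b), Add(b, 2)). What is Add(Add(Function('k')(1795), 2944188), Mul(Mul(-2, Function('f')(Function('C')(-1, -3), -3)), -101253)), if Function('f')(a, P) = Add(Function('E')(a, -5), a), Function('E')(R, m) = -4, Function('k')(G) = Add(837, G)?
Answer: 2946820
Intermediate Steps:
Function('C')(l, b) = Mul(Add(2, b), Add(b, l)) (Function('C')(l, b) = Mul(Add(b, l), Add(2, b)) = Mul(Add(2, b), Add(b, l)))
Function('f')(a, P) = Add(-4, a)
Add(Add(Function('k')(1795), 2944188), Mul(Mul(-2, Function('f')(Function('C')(-1, -3), -3)), -101253)) = Add(Add(Add(837, 1795), 2944188), Mul(Mul(-2, Add(-4, Add(Pow(-3, 2), Mul(2, -3), Mul(2, -1), Mul(-3, -1)))), -101253)) = Add(Add(2632, 2944188), Mul(Mul(-2, Add(-4, Add(9, -6, -2, 3))), -101253)) = Add(2946820, Mul(Mul(-2, Add(-4, 4)), -101253)) = Add(2946820, Mul(Mul(-2, 0), -101253)) = Add(2946820, Mul(0, -101253)) = Add(2946820, 0) = 2946820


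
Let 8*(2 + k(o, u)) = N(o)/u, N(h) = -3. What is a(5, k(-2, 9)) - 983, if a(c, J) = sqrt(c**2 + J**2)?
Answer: -983 + sqrt(16801)/24 ≈ -977.60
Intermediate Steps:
k(o, u) = -2 - 3/(8*u) (k(o, u) = -2 + (-3/u)/8 = -2 - 3/(8*u))
a(c, J) = sqrt(J**2 + c**2)
a(5, k(-2, 9)) - 983 = sqrt((-2 - 3/8/9)**2 + 5**2) - 983 = sqrt((-2 - 3/8*1/9)**2 + 25) - 983 = sqrt((-2 - 1/24)**2 + 25) - 983 = sqrt((-49/24)**2 + 25) - 983 = sqrt(2401/576 + 25) - 983 = sqrt(16801/576) - 983 = sqrt(16801)/24 - 983 = -983 + sqrt(16801)/24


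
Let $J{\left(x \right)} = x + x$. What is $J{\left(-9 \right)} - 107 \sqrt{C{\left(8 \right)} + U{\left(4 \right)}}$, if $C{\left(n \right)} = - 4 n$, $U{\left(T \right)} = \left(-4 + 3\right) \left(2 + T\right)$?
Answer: $-18 - 107 i \sqrt{38} \approx -18.0 - 659.59 i$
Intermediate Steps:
$U{\left(T \right)} = -2 - T$ ($U{\left(T \right)} = - (2 + T) = -2 - T$)
$J{\left(x \right)} = 2 x$
$J{\left(-9 \right)} - 107 \sqrt{C{\left(8 \right)} + U{\left(4 \right)}} = 2 \left(-9\right) - 107 \sqrt{\left(-4\right) 8 - 6} = -18 - 107 \sqrt{-32 - 6} = -18 - 107 \sqrt{-38} = -18 - 107 i \sqrt{38}$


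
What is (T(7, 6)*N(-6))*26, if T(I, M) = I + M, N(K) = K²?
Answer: 12168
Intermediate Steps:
(T(7, 6)*N(-6))*26 = ((7 + 6)*(-6)²)*26 = (13*36)*26 = 468*26 = 12168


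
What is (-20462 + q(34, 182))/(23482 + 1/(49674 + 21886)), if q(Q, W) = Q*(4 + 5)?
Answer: -1442363360/1680371921 ≈ -0.85836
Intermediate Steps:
q(Q, W) = 9*Q (q(Q, W) = Q*9 = 9*Q)
(-20462 + q(34, 182))/(23482 + 1/(49674 + 21886)) = (-20462 + 9*34)/(23482 + 1/(49674 + 21886)) = (-20462 + 306)/(23482 + 1/71560) = -20156/(23482 + 1/71560) = -20156/1680371921/71560 = -20156*71560/1680371921 = -1442363360/1680371921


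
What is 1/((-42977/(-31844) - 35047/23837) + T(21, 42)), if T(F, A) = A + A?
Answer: 759065428/63669902033 ≈ 0.011922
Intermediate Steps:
T(F, A) = 2*A
1/((-42977/(-31844) - 35047/23837) + T(21, 42)) = 1/((-42977/(-31844) - 35047/23837) + 2*42) = 1/((-42977*(-1/31844) - 35047*1/23837) + 84) = 1/((42977/31844 - 35047/23837) + 84) = 1/(-91593919/759065428 + 84) = 1/(63669902033/759065428) = 759065428/63669902033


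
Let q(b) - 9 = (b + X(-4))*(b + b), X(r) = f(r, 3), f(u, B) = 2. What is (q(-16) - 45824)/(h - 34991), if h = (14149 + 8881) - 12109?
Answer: 45367/24070 ≈ 1.8848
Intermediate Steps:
X(r) = 2
q(b) = 9 + 2*b*(2 + b) (q(b) = 9 + (b + 2)*(b + b) = 9 + (2 + b)*(2*b) = 9 + 2*b*(2 + b))
h = 10921 (h = 23030 - 12109 = 10921)
(q(-16) - 45824)/(h - 34991) = ((9 + 2*(-16)**2 + 4*(-16)) - 45824)/(10921 - 34991) = ((9 + 2*256 - 64) - 45824)/(-24070) = ((9 + 512 - 64) - 45824)*(-1/24070) = (457 - 45824)*(-1/24070) = -45367*(-1/24070) = 45367/24070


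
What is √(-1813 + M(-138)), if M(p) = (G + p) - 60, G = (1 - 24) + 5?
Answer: I*√2029 ≈ 45.044*I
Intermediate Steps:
G = -18 (G = -23 + 5 = -18)
M(p) = -78 + p (M(p) = (-18 + p) - 60 = -78 + p)
√(-1813 + M(-138)) = √(-1813 + (-78 - 138)) = √(-1813 - 216) = √(-2029) = I*√2029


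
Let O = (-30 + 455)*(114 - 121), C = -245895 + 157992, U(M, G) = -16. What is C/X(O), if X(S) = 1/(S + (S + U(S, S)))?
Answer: 524429298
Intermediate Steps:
C = -87903
O = -2975 (O = 425*(-7) = -2975)
X(S) = 1/(-16 + 2*S) (X(S) = 1/(S + (S - 16)) = 1/(S + (-16 + S)) = 1/(-16 + 2*S))
C/X(O) = -87903/(1/(2*(-8 - 2975))) = -87903/((½)/(-2983)) = -87903/((½)*(-1/2983)) = -87903/(-1/5966) = -87903*(-5966) = 524429298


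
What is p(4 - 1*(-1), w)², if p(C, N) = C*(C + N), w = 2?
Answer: 1225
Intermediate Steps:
p(4 - 1*(-1), w)² = ((4 - 1*(-1))*((4 - 1*(-1)) + 2))² = ((4 + 1)*((4 + 1) + 2))² = (5*(5 + 2))² = (5*7)² = 35² = 1225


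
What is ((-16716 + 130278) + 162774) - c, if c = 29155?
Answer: 247181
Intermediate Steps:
((-16716 + 130278) + 162774) - c = ((-16716 + 130278) + 162774) - 1*29155 = (113562 + 162774) - 29155 = 276336 - 29155 = 247181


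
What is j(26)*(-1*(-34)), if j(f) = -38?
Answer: -1292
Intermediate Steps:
j(26)*(-1*(-34)) = -(-38)*(-34) = -38*34 = -1292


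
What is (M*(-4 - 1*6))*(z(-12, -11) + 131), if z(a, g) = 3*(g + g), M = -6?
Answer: 3900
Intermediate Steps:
z(a, g) = 6*g (z(a, g) = 3*(2*g) = 6*g)
(M*(-4 - 1*6))*(z(-12, -11) + 131) = (-6*(-4 - 1*6))*(6*(-11) + 131) = (-6*(-4 - 6))*(-66 + 131) = -6*(-10)*65 = 60*65 = 3900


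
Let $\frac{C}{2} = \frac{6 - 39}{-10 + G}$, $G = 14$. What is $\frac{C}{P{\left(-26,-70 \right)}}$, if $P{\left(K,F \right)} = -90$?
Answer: $\frac{11}{60} \approx 0.18333$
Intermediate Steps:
$C = - \frac{33}{2}$ ($C = 2 \frac{6 - 39}{-10 + 14} = 2 \cdot \frac{1}{4} \left(-33\right) = 2 \left(- \frac{33}{4}\right) = - \frac{33}{2} \approx -16.5$)
$\frac{C}{P{\left(-26,-70 \right)}} = - \frac{33}{2 \left(-90\right)} = \left(- \frac{33}{2}\right) \left(- \frac{1}{90}\right) = \frac{11}{60}$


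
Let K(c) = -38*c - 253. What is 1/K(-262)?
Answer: 1/9703 ≈ 0.00010306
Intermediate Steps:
K(c) = -253 - 38*c
1/K(-262) = 1/(-253 - 38*(-262)) = 1/(-253 + 9956) = 1/9703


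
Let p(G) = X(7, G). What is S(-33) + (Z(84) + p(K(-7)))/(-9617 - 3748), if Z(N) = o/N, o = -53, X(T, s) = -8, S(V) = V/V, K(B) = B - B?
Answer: 224677/224532 ≈ 1.0006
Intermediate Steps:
K(B) = 0
S(V) = 1
p(G) = -8
Z(N) = -53/N
S(-33) + (Z(84) + p(K(-7)))/(-9617 - 3748) = 1 + (-53/84 - 8)/(-9617 - 3748) = 1 + (-53*1/84 - 8)/(-13365) = 1 + (-53/84 - 8)*(-1/13365) = 1 - 725/84*(-1/13365) = 1 + 145/224532 = 224677/224532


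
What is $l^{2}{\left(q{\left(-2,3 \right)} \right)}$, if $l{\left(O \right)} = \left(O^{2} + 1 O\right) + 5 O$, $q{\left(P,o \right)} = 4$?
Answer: $1600$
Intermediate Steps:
$l{\left(O \right)} = O^{2} + 6 O$ ($l{\left(O \right)} = \left(O^{2} + O\right) + 5 O = \left(O + O^{2}\right) + 5 O = O^{2} + 6 O$)
$l^{2}{\left(q{\left(-2,3 \right)} \right)} = \left(4 \left(6 + 4\right)\right)^{2} = \left(4 \cdot 10\right)^{2} = 40^{2} = 1600$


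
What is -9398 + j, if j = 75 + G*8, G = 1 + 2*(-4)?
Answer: -9379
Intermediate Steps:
G = -7 (G = 1 - 8 = -7)
j = 19 (j = 75 - 7*8 = 75 - 56 = 19)
-9398 + j = -9398 + 19 = -9379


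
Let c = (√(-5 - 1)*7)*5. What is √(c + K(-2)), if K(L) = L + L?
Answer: √(-4 + 35*I*√6) ≈ 6.3963 + 6.7017*I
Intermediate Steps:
K(L) = 2*L
c = 35*I*√6 (c = (√(-6)*7)*5 = ((I*√6)*7)*5 = (7*I*√6)*5 = 35*I*√6 ≈ 85.732*I)
√(c + K(-2)) = √(35*I*√6 + 2*(-2)) = √(35*I*√6 - 4) = √(-4 + 35*I*√6)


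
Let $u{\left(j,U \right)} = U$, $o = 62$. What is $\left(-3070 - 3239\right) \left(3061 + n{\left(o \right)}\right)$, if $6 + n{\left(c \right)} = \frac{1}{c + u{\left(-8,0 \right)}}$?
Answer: $- \frac{1194993999}{62} \approx -1.9274 \cdot 10^{7}$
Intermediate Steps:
$n{\left(c \right)} = -6 + \frac{1}{c}$ ($n{\left(c \right)} = -6 + \frac{1}{c + 0} = -6 + \frac{1}{c}$)
$\left(-3070 - 3239\right) \left(3061 + n{\left(o \right)}\right) = \left(-3070 - 3239\right) \left(3061 - \left(6 - \frac{1}{62}\right)\right) = - 6309 \left(3061 + \left(-6 + \frac{1}{62}\right)\right) = - 6309 \left(3061 - \frac{371}{62}\right) = \left(-6309\right) \frac{189411}{62} = - \frac{1194993999}{62}$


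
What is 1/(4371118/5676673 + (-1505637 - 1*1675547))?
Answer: -5676673/18058536949714 ≈ -3.1435e-7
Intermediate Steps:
1/(4371118/5676673 + (-1505637 - 1*1675547)) = 1/(4371118*(1/5676673) + (-1505637 - 1675547)) = 1/(4371118/5676673 - 3181184) = 1/(-18058536949714/5676673) = -5676673/18058536949714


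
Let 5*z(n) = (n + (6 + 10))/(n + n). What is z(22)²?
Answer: 361/12100 ≈ 0.029835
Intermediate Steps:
z(n) = (16 + n)/(10*n) (z(n) = ((n + (6 + 10))/(n + n))/5 = ((n + 16)/((2*n)))/5 = ((16 + n)*(1/(2*n)))/5 = ((16 + n)/(2*n))/5 = (16 + n)/(10*n))
z(22)² = ((⅒)*(16 + 22)/22)² = ((⅒)*(1/22)*38)² = (19/110)² = 361/12100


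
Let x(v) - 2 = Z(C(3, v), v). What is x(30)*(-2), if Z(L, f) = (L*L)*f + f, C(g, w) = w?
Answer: -54064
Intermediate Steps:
Z(L, f) = f + f*L² (Z(L, f) = L²*f + f = f*L² + f = f + f*L²)
x(v) = 2 + v*(1 + v²)
x(30)*(-2) = (2 + 30 + 30³)*(-2) = (2 + 30 + 27000)*(-2) = 27032*(-2) = -54064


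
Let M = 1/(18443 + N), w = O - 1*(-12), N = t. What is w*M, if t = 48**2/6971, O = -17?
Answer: -34855/128568457 ≈ -0.00027110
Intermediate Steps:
t = 2304/6971 (t = 2304*(1/6971) = 2304/6971 ≈ 0.33051)
N = 2304/6971 ≈ 0.33051
w = -5 (w = -17 - 1*(-12) = -17 + 12 = -5)
M = 6971/128568457 (M = 1/(18443 + 2304/6971) = 1/(128568457/6971) = 6971/128568457 ≈ 5.4220e-5)
w*M = -5*6971/128568457 = -34855/128568457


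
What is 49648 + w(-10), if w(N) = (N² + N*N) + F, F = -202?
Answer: 49646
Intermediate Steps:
w(N) = -202 + 2*N² (w(N) = (N² + N*N) - 202 = (N² + N²) - 202 = 2*N² - 202 = -202 + 2*N²)
49648 + w(-10) = 49648 + (-202 + 2*(-10)²) = 49648 + (-202 + 2*100) = 49648 + (-202 + 200) = 49648 - 2 = 49646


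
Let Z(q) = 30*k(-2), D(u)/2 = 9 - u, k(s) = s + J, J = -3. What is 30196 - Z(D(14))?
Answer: 30346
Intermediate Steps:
k(s) = -3 + s (k(s) = s - 3 = -3 + s)
D(u) = 18 - 2*u (D(u) = 2*(9 - u) = 18 - 2*u)
Z(q) = -150 (Z(q) = 30*(-3 - 2) = 30*(-5) = -150)
30196 - Z(D(14)) = 30196 - 1*(-150) = 30196 + 150 = 30346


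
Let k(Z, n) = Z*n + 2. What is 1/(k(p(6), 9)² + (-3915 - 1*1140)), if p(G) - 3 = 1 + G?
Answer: 1/3409 ≈ 0.00029334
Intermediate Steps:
p(G) = 4 + G (p(G) = 3 + (1 + G) = 4 + G)
k(Z, n) = 2 + Z*n
1/(k(p(6), 9)² + (-3915 - 1*1140)) = 1/((2 + (4 + 6)*9)² + (-3915 - 1*1140)) = 1/((2 + 10*9)² + (-3915 - 1140)) = 1/((2 + 90)² - 5055) = 1/(92² - 5055) = 1/(8464 - 5055) = 1/3409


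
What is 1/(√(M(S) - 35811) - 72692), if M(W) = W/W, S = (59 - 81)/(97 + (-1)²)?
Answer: -36346/2642081337 - I*√35810/5284162674 ≈ -1.3757e-5 - 3.5812e-8*I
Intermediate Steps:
S = -11/49 (S = -22/(97 + 1) = -22/98 = -22*1/98 = -11/49 ≈ -0.22449)
M(W) = 1
1/(√(M(S) - 35811) - 72692) = 1/(√(1 - 35811) - 72692) = 1/(√(-35810) - 72692) = 1/(I*√35810 - 72692) = 1/(-72692 + I*√35810)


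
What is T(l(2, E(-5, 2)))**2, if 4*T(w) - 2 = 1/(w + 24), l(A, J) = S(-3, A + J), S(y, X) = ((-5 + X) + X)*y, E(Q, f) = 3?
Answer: 361/1296 ≈ 0.27855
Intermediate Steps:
S(y, X) = y*(-5 + 2*X) (S(y, X) = (-5 + 2*X)*y = y*(-5 + 2*X))
l(A, J) = 15 - 6*A - 6*J (l(A, J) = -3*(-5 + 2*(A + J)) = -3*(-5 + (2*A + 2*J)) = -3*(-5 + 2*A + 2*J) = 15 - 6*A - 6*J)
T(w) = 1/2 + 1/(4*(24 + w)) (T(w) = 1/2 + 1/(4*(w + 24)) = 1/2 + 1/(4*(24 + w)))
T(l(2, E(-5, 2)))**2 = ((49 + 2*(15 - 6*2 - 6*3))/(4*(24 + (15 - 6*2 - 6*3))))**2 = ((49 + 2*(15 - 12 - 18))/(4*(24 + (15 - 12 - 18))))**2 = ((49 + 2*(-15))/(4*(24 - 15)))**2 = ((1/4)*(49 - 30)/9)**2 = ((1/4)*(1/9)*19)**2 = (19/36)**2 = 361/1296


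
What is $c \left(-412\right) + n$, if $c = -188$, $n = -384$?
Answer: $77072$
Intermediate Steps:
$c \left(-412\right) + n = \left(-188\right) \left(-412\right) - 384 = 77456 - 384 = 77072$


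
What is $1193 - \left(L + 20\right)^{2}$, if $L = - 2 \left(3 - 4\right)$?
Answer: $709$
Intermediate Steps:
$L = 2$ ($L = \left(-2\right) \left(-1\right) = 2$)
$1193 - \left(L + 20\right)^{2} = 1193 - \left(2 + 20\right)^{2} = 1193 - 22^{2} = 1193 - 484 = 709$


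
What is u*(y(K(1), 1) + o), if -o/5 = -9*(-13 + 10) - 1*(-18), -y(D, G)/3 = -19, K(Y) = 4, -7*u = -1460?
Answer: -35040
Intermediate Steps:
u = 1460/7 (u = -⅐*(-1460) = 1460/7 ≈ 208.57)
y(D, G) = 57 (y(D, G) = -3*(-19) = 57)
o = -225 (o = -5*(-9*(-13 + 10) - 1*(-18)) = -5*(-9*(-3) + 18) = -5*(27 + 18) = -5*45 = -225)
u*(y(K(1), 1) + o) = 1460*(57 - 225)/7 = (1460/7)*(-168) = -35040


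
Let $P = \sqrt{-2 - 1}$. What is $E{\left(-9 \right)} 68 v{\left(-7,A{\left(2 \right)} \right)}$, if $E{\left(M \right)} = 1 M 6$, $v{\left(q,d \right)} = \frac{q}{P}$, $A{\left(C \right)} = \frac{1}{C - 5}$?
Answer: $- 8568 i \sqrt{3} \approx - 14840.0 i$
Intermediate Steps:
$A{\left(C \right)} = \frac{1}{-5 + C}$
$P = i \sqrt{3}$ ($P = \sqrt{-3} = i \sqrt{3} \approx 1.732 i$)
$v{\left(q,d \right)} = - \frac{i q \sqrt{3}}{3}$ ($v{\left(q,d \right)} = \frac{q}{i \sqrt{3}} = q \left(- \frac{i \sqrt{3}}{3}\right) = - \frac{i q \sqrt{3}}{3}$)
$E{\left(M \right)} = 6 M$ ($E{\left(M \right)} = M 6 = 6 M$)
$E{\left(-9 \right)} 68 v{\left(-7,A{\left(2 \right)} \right)} = 6 \left(-9\right) 68 \left(\left(- \frac{1}{3}\right) i \left(-7\right) \sqrt{3}\right) = \left(-54\right) 68 \frac{7 i \sqrt{3}}{3} = - 3672 \frac{7 i \sqrt{3}}{3} = - 8568 i \sqrt{3}$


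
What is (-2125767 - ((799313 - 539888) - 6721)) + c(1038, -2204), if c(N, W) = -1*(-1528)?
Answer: -2376943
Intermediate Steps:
c(N, W) = 1528
(-2125767 - ((799313 - 539888) - 6721)) + c(1038, -2204) = (-2125767 - ((799313 - 539888) - 6721)) + 1528 = (-2125767 - (259425 - 6721)) + 1528 = (-2125767 - 1*252704) + 1528 = (-2125767 - 252704) + 1528 = -2378471 + 1528 = -2376943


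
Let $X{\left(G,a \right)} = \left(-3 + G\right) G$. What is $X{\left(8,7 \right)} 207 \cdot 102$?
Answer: $844560$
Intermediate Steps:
$X{\left(G,a \right)} = G \left(-3 + G\right)$
$X{\left(8,7 \right)} 207 \cdot 102 = 8 \left(-3 + 8\right) 207 \cdot 102 = 8 \cdot 5 \cdot 207 \cdot 102 = 40 \cdot 207 \cdot 102 = 8280 \cdot 102 = 844560$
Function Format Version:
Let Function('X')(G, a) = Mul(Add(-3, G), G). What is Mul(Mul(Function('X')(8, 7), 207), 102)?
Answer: 844560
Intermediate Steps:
Function('X')(G, a) = Mul(G, Add(-3, G))
Mul(Mul(Function('X')(8, 7), 207), 102) = Mul(Mul(Mul(8, Add(-3, 8)), 207), 102) = Mul(Mul(Mul(8, 5), 207), 102) = Mul(Mul(40, 207), 102) = Mul(8280, 102) = 844560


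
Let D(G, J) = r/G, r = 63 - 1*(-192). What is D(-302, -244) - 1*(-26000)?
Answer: 7851745/302 ≈ 25999.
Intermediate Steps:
r = 255 (r = 63 + 192 = 255)
D(G, J) = 255/G
D(-302, -244) - 1*(-26000) = 255/(-302) - 1*(-26000) = 255*(-1/302) + 26000 = -255/302 + 26000 = 7851745/302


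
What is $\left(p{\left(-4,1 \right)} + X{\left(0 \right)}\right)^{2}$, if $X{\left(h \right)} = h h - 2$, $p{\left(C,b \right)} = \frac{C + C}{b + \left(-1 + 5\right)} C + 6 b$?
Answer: $\frac{2704}{25} \approx 108.16$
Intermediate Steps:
$p{\left(C,b \right)} = 6 b + \frac{2 C^{2}}{4 + b}$ ($p{\left(C,b \right)} = \frac{2 C}{b + 4} C + 6 b = \frac{2 C}{4 + b} C + 6 b = \frac{2 C^{2}}{4 + b} + 6 b = 6 b + \frac{2 C^{2}}{4 + b}$)
$X{\left(h \right)} = -2 + h^{2}$ ($X{\left(h \right)} = h^{2} - 2 = -2 + h^{2}$)
$\left(p{\left(-4,1 \right)} + X{\left(0 \right)}\right)^{2} = \left(\frac{2 \left(\left(-4\right)^{2} + 3 \cdot 1^{2} + 12 \cdot 1\right)}{4 + 1} - \left(2 - 0^{2}\right)\right)^{2} = \left(\frac{2 \left(16 + 3 \cdot 1 + 12\right)}{5} + \left(-2 + 0\right)\right)^{2} = \left(2 \cdot \frac{1}{5} \left(16 + 3 + 12\right) - 2\right)^{2} = \left(2 \cdot \frac{1}{5} \cdot 31 - 2\right)^{2} = \left(\frac{62}{5} - 2\right)^{2} = \left(\frac{52}{5}\right)^{2} = \frac{2704}{25}$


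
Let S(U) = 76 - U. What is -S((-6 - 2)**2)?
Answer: -12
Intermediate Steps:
-S((-6 - 2)**2) = -(76 - (-6 - 2)**2) = -(76 - 1*(-8)**2) = -(76 - 1*64) = -(76 - 64) = -1*12 = -12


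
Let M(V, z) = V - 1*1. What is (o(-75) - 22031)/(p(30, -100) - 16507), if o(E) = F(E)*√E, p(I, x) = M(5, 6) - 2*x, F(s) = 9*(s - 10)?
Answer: 22031/16303 + 225*I*√3/959 ≈ 1.3513 + 0.40637*I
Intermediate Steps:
F(s) = -90 + 9*s (F(s) = 9*(-10 + s) = -90 + 9*s)
M(V, z) = -1 + V (M(V, z) = V - 1 = -1 + V)
p(I, x) = 4 - 2*x (p(I, x) = (-1 + 5) - 2*x = 4 - 2*x)
o(E) = √E*(-90 + 9*E) (o(E) = (-90 + 9*E)*√E = √E*(-90 + 9*E))
(o(-75) - 22031)/(p(30, -100) - 16507) = (9*√(-75)*(-10 - 75) - 22031)/((4 - 2*(-100)) - 16507) = (9*(5*I*√3)*(-85) - 22031)/((4 + 200) - 16507) = (-3825*I*√3 - 22031)/(204 - 16507) = (-22031 - 3825*I*√3)/(-16303) = (-22031 - 3825*I*√3)*(-1/16303) = 22031/16303 + 225*I*√3/959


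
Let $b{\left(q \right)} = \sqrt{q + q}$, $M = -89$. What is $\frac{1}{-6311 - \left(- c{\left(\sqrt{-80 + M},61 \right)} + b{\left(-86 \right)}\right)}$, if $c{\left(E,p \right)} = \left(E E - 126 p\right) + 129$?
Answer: $\frac{i}{- 14037 i + 2 \sqrt{43}} \approx -7.124 \cdot 10^{-5} + 6.656 \cdot 10^{-8} i$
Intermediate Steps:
$b{\left(q \right)} = \sqrt{2} \sqrt{q}$ ($b{\left(q \right)} = \sqrt{2 q} = \sqrt{2} \sqrt{q}$)
$c{\left(E,p \right)} = 129 + E^{2} - 126 p$ ($c{\left(E,p \right)} = \left(E^{2} - 126 p\right) + 129 = 129 + E^{2} - 126 p$)
$\frac{1}{-6311 - \left(- c{\left(\sqrt{-80 + M},61 \right)} + b{\left(-86 \right)}\right)} = \frac{1}{-6311 + \left(\left(129 + \left(\sqrt{-80 - 89}\right)^{2} - 7686\right) - \sqrt{2} \sqrt{-86}\right)} = \frac{1}{-6311 + \left(\left(129 + \left(\sqrt{-169}\right)^{2} - 7686\right) - \sqrt{2} i \sqrt{86}\right)} = \frac{1}{-6311 + \left(\left(129 + \left(13 i\right)^{2} - 7686\right) - 2 i \sqrt{43}\right)} = \frac{1}{-6311 - \left(7726 + 2 i \sqrt{43}\right)} = \frac{1}{-14037 - 2 i \sqrt{43}}$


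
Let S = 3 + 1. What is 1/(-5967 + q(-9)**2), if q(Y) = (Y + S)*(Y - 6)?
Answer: -1/342 ≈ -0.0029240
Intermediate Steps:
S = 4
q(Y) = (-6 + Y)*(4 + Y) (q(Y) = (Y + 4)*(Y - 6) = (4 + Y)*(-6 + Y) = (-6 + Y)*(4 + Y))
1/(-5967 + q(-9)**2) = 1/(-5967 + (-24 + (-9)**2 - 2*(-9))**2) = 1/(-5967 + (-24 + 81 + 18)**2) = 1/(-5967 + 75**2) = 1/(-5967 + 5625) = 1/(-342) = -1/342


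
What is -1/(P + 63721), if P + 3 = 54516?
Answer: -1/118234 ≈ -8.4578e-6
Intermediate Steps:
P = 54513 (P = -3 + 54516 = 54513)
-1/(P + 63721) = -1/(54513 + 63721) = -1/118234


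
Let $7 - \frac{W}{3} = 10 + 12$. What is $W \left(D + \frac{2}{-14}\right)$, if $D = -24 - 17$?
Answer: $\frac{12960}{7} \approx 1851.4$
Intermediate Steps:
$W = -45$ ($W = 21 - 3 \left(10 + 12\right) = 21 - 66 = -45$)
$D = -41$
$W \left(D + \frac{2}{-14}\right) = - 45 \left(-41 + \frac{2}{-14}\right) = - 45 \left(-41 + 2 \left(- \frac{1}{14}\right)\right) = - 45 \left(-41 - \frac{1}{7}\right) = \left(-45\right) \left(- \frac{288}{7}\right) = \frac{12960}{7}$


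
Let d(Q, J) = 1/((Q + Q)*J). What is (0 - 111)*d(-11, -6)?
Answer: -37/44 ≈ -0.84091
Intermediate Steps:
d(Q, J) = 1/(2*J*Q) (d(Q, J) = 1/((2*Q)*J) = 1/(2*J*Q))
(0 - 111)*d(-11, -6) = (0 - 111)*((½)/(-6*(-11))) = -111*(-1)*(-1)/(2*6*11) = -111*1/132 = -37/44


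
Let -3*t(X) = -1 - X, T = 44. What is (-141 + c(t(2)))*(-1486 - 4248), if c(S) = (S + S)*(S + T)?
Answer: 292434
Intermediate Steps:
t(X) = ⅓ + X/3 (t(X) = -(-1 - X)/3 = ⅓ + X/3)
c(S) = 2*S*(44 + S) (c(S) = (S + S)*(S + 44) = (2*S)*(44 + S) = 2*S*(44 + S))
(-141 + c(t(2)))*(-1486 - 4248) = (-141 + 2*(⅓ + (⅓)*2)*(44 + (⅓ + (⅓)*2)))*(-1486 - 4248) = (-141 + 2*(⅓ + ⅔)*(44 + (⅓ + ⅔)))*(-5734) = (-141 + 2*1*(44 + 1))*(-5734) = (-141 + 2*1*45)*(-5734) = (-141 + 90)*(-5734) = -51*(-5734) = 292434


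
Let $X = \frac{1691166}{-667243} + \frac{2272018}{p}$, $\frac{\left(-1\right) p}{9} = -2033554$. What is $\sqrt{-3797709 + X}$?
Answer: $\frac{i \sqrt{15732000406054604672142340347662}}{2035312007433} \approx 1948.8 i$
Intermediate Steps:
$p = 18301986$ ($p = \left(-9\right) \left(-2033554\right) = 18301986$)
$X = - \frac{14717854174651}{6105936022299}$ ($X = \frac{1691166}{-667243} + \frac{2272018}{18301986} = 1691166 \left(- \frac{1}{667243}\right) + 2272018 \cdot \frac{1}{18301986} = - \frac{1691166}{667243} + \frac{1136009}{9150993} = - \frac{14717854174651}{6105936022299} \approx -2.4104$)
$\sqrt{-3797709 + X} = \sqrt{-3797709 - \frac{14717854174651}{6105936022299}} = \sqrt{- \frac{23188582903163287642}{6105936022299}} = \frac{i \sqrt{15732000406054604672142340347662}}{2035312007433}$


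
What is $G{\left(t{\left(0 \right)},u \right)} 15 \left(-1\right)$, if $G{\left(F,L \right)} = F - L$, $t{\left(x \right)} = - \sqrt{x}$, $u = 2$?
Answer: $30$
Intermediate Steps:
$G{\left(t{\left(0 \right)},u \right)} 15 \left(-1\right) = \left(- \sqrt{0} - 2\right) 15 \left(-1\right) = \left(\left(-1\right) 0 - 2\right) 15 \left(-1\right) = \left(0 - 2\right) 15 \left(-1\right) = \left(-2\right) 15 \left(-1\right) = \left(-30\right) \left(-1\right) = 30$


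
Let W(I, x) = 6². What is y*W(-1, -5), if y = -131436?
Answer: -4731696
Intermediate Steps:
W(I, x) = 36
y*W(-1, -5) = -131436*36 = -4731696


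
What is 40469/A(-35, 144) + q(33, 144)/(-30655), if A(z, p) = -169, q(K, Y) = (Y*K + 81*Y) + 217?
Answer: -95645244/398515 ≈ -240.00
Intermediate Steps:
q(K, Y) = 217 + 81*Y + K*Y (q(K, Y) = (K*Y + 81*Y) + 217 = (81*Y + K*Y) + 217 = 217 + 81*Y + K*Y)
40469/A(-35, 144) + q(33, 144)/(-30655) = 40469/(-169) + (217 + 81*144 + 33*144)/(-30655) = 40469*(-1/169) + (217 + 11664 + 4752)*(-1/30655) = -3113/13 + 16633*(-1/30655) = -3113/13 - 16633/30655 = -95645244/398515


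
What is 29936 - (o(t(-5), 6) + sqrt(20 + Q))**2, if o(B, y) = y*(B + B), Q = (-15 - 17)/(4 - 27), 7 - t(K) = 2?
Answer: 605236/23 - 240*sqrt(2829)/23 ≈ 25760.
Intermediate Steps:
t(K) = 5 (t(K) = 7 - 1*2 = 7 - 2 = 5)
Q = 32/23 (Q = -32/(-23) = -32*(-1/23) = 32/23 ≈ 1.3913)
o(B, y) = 2*B*y (o(B, y) = y*(2*B) = 2*B*y)
29936 - (o(t(-5), 6) + sqrt(20 + Q))**2 = 29936 - (2*5*6 + sqrt(20 + 32/23))**2 = 29936 - (60 + sqrt(492/23))**2 = 29936 - (60 + 2*sqrt(2829)/23)**2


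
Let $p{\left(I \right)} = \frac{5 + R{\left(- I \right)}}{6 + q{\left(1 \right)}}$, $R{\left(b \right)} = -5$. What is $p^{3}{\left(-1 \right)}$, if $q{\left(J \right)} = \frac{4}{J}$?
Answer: $0$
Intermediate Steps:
$p{\left(I \right)} = 0$ ($p{\left(I \right)} = \frac{5 - 5}{6 + \frac{4}{1}} = \frac{0}{6 + 4 \cdot 1} = \frac{0}{6 + 4} = \frac{0}{10} = 0 \cdot \frac{1}{10} = 0$)
$p^{3}{\left(-1 \right)} = 0^{3} = 0$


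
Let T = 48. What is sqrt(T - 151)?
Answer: I*sqrt(103) ≈ 10.149*I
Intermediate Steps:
sqrt(T - 151) = sqrt(48 - 151) = sqrt(-103) = I*sqrt(103)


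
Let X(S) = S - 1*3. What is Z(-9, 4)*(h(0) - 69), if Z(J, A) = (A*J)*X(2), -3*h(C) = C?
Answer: -2484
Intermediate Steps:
X(S) = -3 + S (X(S) = S - 3 = -3 + S)
h(C) = -C/3
Z(J, A) = -A*J (Z(J, A) = (A*J)*(-3 + 2) = (A*J)*(-1) = -A*J)
Z(-9, 4)*(h(0) - 69) = (-1*4*(-9))*(-⅓*0 - 69) = 36*(0 - 69) = 36*(-69) = -2484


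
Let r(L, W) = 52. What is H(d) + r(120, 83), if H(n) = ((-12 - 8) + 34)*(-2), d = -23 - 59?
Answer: 24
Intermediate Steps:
d = -82
H(n) = -28 (H(n) = (-20 + 34)*(-2) = 14*(-2) = -28)
H(d) + r(120, 83) = -28 + 52 = 24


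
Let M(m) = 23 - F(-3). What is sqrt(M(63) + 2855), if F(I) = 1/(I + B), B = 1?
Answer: sqrt(11514)/2 ≈ 53.652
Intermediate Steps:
F(I) = 1/(1 + I) (F(I) = 1/(I + 1) = 1/(1 + I))
M(m) = 47/2 (M(m) = 23 - 1/(1 - 3) = 23 - 1/(-2) = 23 - 1*(-1/2) = 23 + 1/2 = 47/2)
sqrt(M(63) + 2855) = sqrt(47/2 + 2855) = sqrt(5757/2) = sqrt(11514)/2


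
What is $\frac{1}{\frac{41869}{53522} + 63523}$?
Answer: $\frac{53522}{3399919875} \approx 1.5742 \cdot 10^{-5}$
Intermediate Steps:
$\frac{1}{\frac{41869}{53522} + 63523} = \frac{1}{\frac{3399919875}{53522}} = \frac{53522}{3399919875}$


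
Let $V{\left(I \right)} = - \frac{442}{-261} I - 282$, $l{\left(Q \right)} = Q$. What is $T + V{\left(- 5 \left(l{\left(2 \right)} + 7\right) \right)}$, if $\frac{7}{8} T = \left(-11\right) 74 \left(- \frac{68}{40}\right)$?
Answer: $\frac{1241628}{1015} \approx 1223.3$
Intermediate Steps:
$T = \frac{55352}{35}$ ($T = \frac{8 \left(-11\right) 74 \left(- \frac{68}{40}\right)}{7} = \frac{8 \left(- 814 \left(\left(-68\right) \frac{1}{40}\right)\right)}{7} = \frac{8 \left(\left(-814\right) \left(- \frac{17}{10}\right)\right)}{7} = \frac{8}{7} \cdot \frac{6919}{5} = \frac{55352}{35} \approx 1581.5$)
$V{\left(I \right)} = -282 + \frac{442 I}{261}$ ($V{\left(I \right)} = \left(-442\right) \left(- \frac{1}{261}\right) I - 282 = \frac{442 I}{261} - 282 = -282 + \frac{442 I}{261}$)
$T + V{\left(- 5 \left(l{\left(2 \right)} + 7\right) \right)} = \frac{55352}{35} - \left(282 - \frac{442 \left(- 5 \left(2 + 7\right)\right)}{261}\right) = \frac{55352}{35} - \left(282 - \frac{442 \left(\left(-5\right) 9\right)}{261}\right) = \frac{55352}{35} + \left(-282 + \frac{442}{261} \left(-45\right)\right) = \frac{55352}{35} - \frac{10388}{29} = \frac{1241628}{1015}$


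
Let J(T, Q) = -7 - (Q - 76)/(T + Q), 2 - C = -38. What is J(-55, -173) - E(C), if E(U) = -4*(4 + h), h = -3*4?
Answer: -3047/76 ≈ -40.092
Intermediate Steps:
C = 40 (C = 2 - 1*(-38) = 2 + 38 = 40)
h = -12
E(U) = 32 (E(U) = -4*(4 - 12) = -4*(-8) = 32)
J(T, Q) = -7 - (-76 + Q)/(Q + T)
J(-55, -173) - E(C) = (76 - 8*(-173) - 7*(-55))/(-173 - 55) - 1*32 = (76 + 1384 + 385)/(-228) - 32 = -1/228*1845 - 32 = -615/76 - 32 = -3047/76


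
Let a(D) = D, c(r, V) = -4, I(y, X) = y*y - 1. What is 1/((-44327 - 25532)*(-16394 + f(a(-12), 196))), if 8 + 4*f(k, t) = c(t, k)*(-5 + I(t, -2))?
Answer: 1/3828692354 ≈ 2.6119e-10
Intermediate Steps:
I(y, X) = -1 + y**2 (I(y, X) = y**2 - 1 = -1 + y**2)
f(k, t) = 4 - t**2 (f(k, t) = -2 + (-4*(-5 + (-1 + t**2)))/4 = -2 + (-4*(-6 + t**2))/4 = -2 + (24 - 4*t**2)/4 = -2 + (6 - t**2) = 4 - t**2)
1/((-44327 - 25532)*(-16394 + f(a(-12), 196))) = 1/((-44327 - 25532)*(-16394 + (4 - 1*196**2))) = 1/(-69859*(-16394 + (4 - 1*38416))) = 1/(-69859*(-16394 + (4 - 38416))) = 1/(-69859*(-16394 - 38412)) = 1/(-69859*(-54806)) = 1/3828692354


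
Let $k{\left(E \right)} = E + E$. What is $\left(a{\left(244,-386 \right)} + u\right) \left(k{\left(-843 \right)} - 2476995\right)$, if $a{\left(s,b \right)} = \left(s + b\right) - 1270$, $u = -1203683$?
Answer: $2987046079695$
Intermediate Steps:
$a{\left(s,b \right)} = -1270 + b + s$ ($a{\left(s,b \right)} = \left(b + s\right) - 1270 = -1270 + b + s$)
$k{\left(E \right)} = 2 E$
$\left(a{\left(244,-386 \right)} + u\right) \left(k{\left(-843 \right)} - 2476995\right) = \left(\left(-1270 - 386 + 244\right) - 1203683\right) \left(2 \left(-843\right) - 2476995\right) = \left(-1412 - 1203683\right) \left(-1686 - 2476995\right) = \left(-1205095\right) \left(-2478681\right) = 2987046079695$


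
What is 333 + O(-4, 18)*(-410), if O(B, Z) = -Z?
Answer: 7713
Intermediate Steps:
333 + O(-4, 18)*(-410) = 333 - 1*18*(-410) = 333 - 18*(-410) = 333 + 7380 = 7713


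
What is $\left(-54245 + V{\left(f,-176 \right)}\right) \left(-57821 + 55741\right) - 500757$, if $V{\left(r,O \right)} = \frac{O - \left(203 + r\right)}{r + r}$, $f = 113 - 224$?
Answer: $\frac{12468222853}{111} \approx 1.1233 \cdot 10^{8}$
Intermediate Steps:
$f = -111$ ($f = 113 - 224 = -111$)
$V{\left(r,O \right)} = \frac{-203 + O - r}{2 r}$
$\left(-54245 + V{\left(f,-176 \right)}\right) \left(-57821 + 55741\right) - 500757 = \left(-54245 + \frac{-203 - 176 - -111}{2 \left(-111\right)}\right) \left(-57821 + 55741\right) - 500757 = \left(-54245 + \frac{1}{2} \left(- \frac{1}{111}\right) \left(-203 - 176 + 111\right)\right) \left(-2080\right) - 500757 = \left(-54245 + \frac{1}{2} \left(- \frac{1}{111}\right) \left(-268\right)\right) \left(-2080\right) - 500757 = \left(-54245 + \frac{134}{111}\right) \left(-2080\right) - 500757 = \left(- \frac{6021061}{111}\right) \left(-2080\right) - 500757 = \frac{12523806880}{111} - 500757 = \frac{12468222853}{111}$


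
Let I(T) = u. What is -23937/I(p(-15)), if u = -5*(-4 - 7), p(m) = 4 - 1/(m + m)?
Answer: -23937/55 ≈ -435.22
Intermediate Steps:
p(m) = 4 - 1/(2*m)
u = 55 (u = -5*(-11) = 55)
I(T) = 55
-23937/I(p(-15)) = -23937/55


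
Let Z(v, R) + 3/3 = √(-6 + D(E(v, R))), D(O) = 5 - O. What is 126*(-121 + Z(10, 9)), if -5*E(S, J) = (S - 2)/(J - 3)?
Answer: -15372 + 42*I*√165/5 ≈ -15372.0 + 107.9*I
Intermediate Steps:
E(S, J) = -(-2 + S)/(5*(-3 + J)) (E(S, J) = -(S - 2)/(5*(J - 3)) = -(-2 + S)/(5*(-3 + J)))
Z(v, R) = -1 + √(-1 - (2 - v)/(5*(-3 + R))) (Z(v, R) = -1 + √(-6 + (5 - (2 - v)/(5*(-3 + R)))) = -1 + √(-1 - (2 - v)/(5*(-3 + R))))
126*(-121 + Z(10, 9)) = 126*(-121 + (-1 + √5*√((13 + 10 - 5*9)/(-3 + 9))/5)) = 126*(-121 + (-1 + √5*√((13 + 10 - 45)/6)/5)) = 126*(-121 + (-1 + √5*√((⅙)*(-22))/5)) = 126*(-121 + (-1 + √5*√(-11/3)/5)) = 126*(-121 + (-1 + √5*(I*√33/3)/5)) = 126*(-121 + (-1 + I*√165/15)) = 126*(-122 + I*√165/15) = -15372 + 42*I*√165/5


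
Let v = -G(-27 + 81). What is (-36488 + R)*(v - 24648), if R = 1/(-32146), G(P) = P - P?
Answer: 14455352600676/16073 ≈ 8.9936e+8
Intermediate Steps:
G(P) = 0
R = -1/32146 ≈ -3.1108e-5
v = 0 (v = -1*0 = 0)
(-36488 + R)*(v - 24648) = (-36488 - 1/32146)*(0 - 24648) = -1172943249/32146*(-24648) = 14455352600676/16073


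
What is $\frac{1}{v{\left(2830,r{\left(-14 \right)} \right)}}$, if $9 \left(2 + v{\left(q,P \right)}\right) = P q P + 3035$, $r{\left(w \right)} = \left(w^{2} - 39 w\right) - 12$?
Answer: $\frac{3}{502703339} \approx 5.9677 \cdot 10^{-9}$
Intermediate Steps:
$r{\left(w \right)} = -12 + w^{2} - 39 w$
$v{\left(q,P \right)} = \frac{3017}{9} + \frac{q P^{2}}{9}$ ($v{\left(q,P \right)} = -2 + \frac{P q P + 3035}{9} = -2 + \frac{q P^{2} + 3035}{9} = -2 + \frac{3035 + q P^{2}}{9} = -2 + \left(\frac{3035}{9} + \frac{q P^{2}}{9}\right) = \frac{3017}{9} + \frac{q P^{2}}{9}$)
$\frac{1}{v{\left(2830,r{\left(-14 \right)} \right)}} = \frac{1}{\frac{3017}{9} + \frac{1}{9} \cdot 2830 \left(-12 + \left(-14\right)^{2} - -546\right)^{2}} = \frac{1}{\frac{3017}{9} + \frac{1}{9} \cdot 2830 \left(-12 + 196 + 546\right)^{2}} = \frac{1}{\frac{3017}{9} + \frac{1}{9} \cdot 2830 \cdot 730^{2}} = \frac{1}{\frac{3017}{9} + \frac{1}{9} \cdot 2830 \cdot 532900} = \frac{1}{\frac{3017}{9} + \frac{1508107000}{9}} = \frac{1}{\frac{502703339}{3}} = \frac{3}{502703339}$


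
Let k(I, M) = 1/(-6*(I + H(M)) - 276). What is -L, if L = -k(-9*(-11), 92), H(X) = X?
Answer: -1/1422 ≈ -0.00070324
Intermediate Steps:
k(I, M) = 1/(-276 - 6*I - 6*M) (k(I, M) = 1/(-6*(I + M) - 276) = 1/((-6*I - 6*M) - 276) = 1/(-276 - 6*I - 6*M))
L = 1/1422 (L = -(-1)/(276 + 6*(-9*(-11)) + 6*92) = -(-1)/(276 + 6*99 + 552) = -(-1)/(276 + 594 + 552) = -(-1)/1422 = -1*(-1/1422) = 1/1422 ≈ 0.00070324)
-L = -1*1/1422 = -1/1422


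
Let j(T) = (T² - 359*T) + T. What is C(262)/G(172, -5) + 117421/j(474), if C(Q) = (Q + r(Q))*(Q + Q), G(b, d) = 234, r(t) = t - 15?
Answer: 84440167/73944 ≈ 1141.9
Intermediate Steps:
r(t) = -15 + t
j(T) = T² - 358*T
C(Q) = 2*Q*(-15 + 2*Q) (C(Q) = (Q + (-15 + Q))*(Q + Q) = (-15 + 2*Q)*(2*Q) = 2*Q*(-15 + 2*Q))
C(262)/G(172, -5) + 117421/j(474) = (2*262*(-15 + 2*262))/234 + 117421/((474*(-358 + 474))) = (2*262*(-15 + 524))*(1/234) + 117421/((474*116)) = (2*262*509)*(1/234) + 117421/54984 = 266716*(1/234) + 117421*(1/54984) = 133358/117 + 4049/1896 = 84440167/73944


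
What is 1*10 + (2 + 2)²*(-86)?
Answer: -1366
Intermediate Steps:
1*10 + (2 + 2)²*(-86) = 10 + 4²*(-86) = 10 + 16*(-86) = 10 - 1376 = -1366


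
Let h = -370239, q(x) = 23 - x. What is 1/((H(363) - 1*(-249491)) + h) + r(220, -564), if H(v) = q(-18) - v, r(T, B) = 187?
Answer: 22640089/121070 ≈ 187.00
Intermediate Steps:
H(v) = 41 - v (H(v) = (23 - 1*(-18)) - v = (23 + 18) - v = 41 - v)
1/((H(363) - 1*(-249491)) + h) + r(220, -564) = 1/(((41 - 1*363) - 1*(-249491)) - 370239) + 187 = 1/(((41 - 363) + 249491) - 370239) + 187 = 1/((-322 + 249491) - 370239) + 187 = 1/(249169 - 370239) + 187 = 1/(-121070) + 187 = -1/121070 + 187 = 22640089/121070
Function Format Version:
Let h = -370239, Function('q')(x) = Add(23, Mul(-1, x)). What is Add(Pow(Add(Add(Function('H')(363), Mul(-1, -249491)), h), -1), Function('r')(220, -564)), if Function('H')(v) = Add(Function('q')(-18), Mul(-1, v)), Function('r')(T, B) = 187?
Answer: Rational(22640089, 121070) ≈ 187.00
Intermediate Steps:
Function('H')(v) = Add(41, Mul(-1, v)) (Function('H')(v) = Add(Add(23, Mul(-1, -18)), Mul(-1, v)) = Add(Add(23, 18), Mul(-1, v)) = Add(41, Mul(-1, v)))
Add(Pow(Add(Add(Function('H')(363), Mul(-1, -249491)), h), -1), Function('r')(220, -564)) = Add(Pow(Add(Add(Add(41, Mul(-1, 363)), Mul(-1, -249491)), -370239), -1), 187) = Add(Pow(Add(Add(Add(41, -363), 249491), -370239), -1), 187) = Add(Pow(Add(Add(-322, 249491), -370239), -1), 187) = Add(Pow(Add(249169, -370239), -1), 187) = Add(Pow(-121070, -1), 187) = Add(Rational(-1, 121070), 187) = Rational(22640089, 121070)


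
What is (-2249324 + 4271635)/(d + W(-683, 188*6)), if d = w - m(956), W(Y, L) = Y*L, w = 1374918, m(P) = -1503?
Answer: 2022311/605997 ≈ 3.3372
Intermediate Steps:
W(Y, L) = L*Y
d = 1376421 (d = 1374918 - 1*(-1503) = 1374918 + 1503 = 1376421)
(-2249324 + 4271635)/(d + W(-683, 188*6)) = (-2249324 + 4271635)/(1376421 + (188*6)*(-683)) = 2022311/(1376421 + 1128*(-683)) = 2022311/(1376421 - 770424) = 2022311/605997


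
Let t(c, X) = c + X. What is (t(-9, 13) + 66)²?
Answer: 4900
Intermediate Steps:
t(c, X) = X + c
(t(-9, 13) + 66)² = ((13 - 9) + 66)² = (4 + 66)² = 70² = 4900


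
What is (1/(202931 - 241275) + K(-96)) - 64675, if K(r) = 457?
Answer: -2462374993/38344 ≈ -64218.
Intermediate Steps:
(1/(202931 - 241275) + K(-96)) - 64675 = (1/(202931 - 241275) + 457) - 64675 = (1/(-38344) + 457) - 64675 = (-1/38344 + 457) - 64675 = 17523207/38344 - 64675 = -2462374993/38344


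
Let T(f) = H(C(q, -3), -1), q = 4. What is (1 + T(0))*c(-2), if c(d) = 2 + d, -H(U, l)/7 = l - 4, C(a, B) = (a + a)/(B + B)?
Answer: 0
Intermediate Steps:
C(a, B) = a/B (C(a, B) = (2*a)/((2*B)) = (2*a)*(1/(2*B)) = a/B)
H(U, l) = 28 - 7*l (H(U, l) = -7*(l - 4) = -7*(-4 + l) = 28 - 7*l)
T(f) = 35 (T(f) = 28 - 7*(-1) = 28 + 7 = 35)
(1 + T(0))*c(-2) = (1 + 35)*(2 - 2) = 36*0 = 0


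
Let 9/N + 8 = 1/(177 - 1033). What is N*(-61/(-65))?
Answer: -52216/49465 ≈ -1.0556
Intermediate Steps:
N = -856/761 (N = 9/(-8 + 1/(177 - 1033)) = 9/(-8 + 1/(-856)) = 9/(-8 - 1/856) = 9/(-6849/856) = 9*(-856/6849) = -856/761 ≈ -1.1248)
N*(-61/(-65)) = -(-52216)/(761*(-65)) = -(-52216)*(-1)/(761*65) = -856/761*61/65 = -52216/49465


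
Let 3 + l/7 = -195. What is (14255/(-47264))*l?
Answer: 1411245/3376 ≈ 418.02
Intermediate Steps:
l = -1386 (l = -21 + 7*(-195) = -21 - 1365 = -1386)
(14255/(-47264))*l = (14255/(-47264))*(-1386) = (14255*(-1/47264))*(-1386) = -14255/47264*(-1386) = 1411245/3376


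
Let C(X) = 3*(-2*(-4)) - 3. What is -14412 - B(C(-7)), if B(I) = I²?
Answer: -14853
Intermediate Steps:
C(X) = 21 (C(X) = 3*8 - 3 = 24 - 3 = 21)
-14412 - B(C(-7)) = -14412 - 1*21² = -14412 - 1*441 = -14412 - 441 = -14853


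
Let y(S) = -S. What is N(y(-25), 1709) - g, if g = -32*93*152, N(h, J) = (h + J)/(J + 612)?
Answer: 1049910726/2321 ≈ 4.5235e+5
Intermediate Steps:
N(h, J) = (J + h)/(612 + J)
g = -452352 (g = -2976*152 = -452352)
N(y(-25), 1709) - g = (1709 - 1*(-25))/(612 + 1709) - 1*(-452352) = (1709 + 25)/2321 + 452352 = (1/2321)*1734 + 452352 = 1734/2321 + 452352 = 1049910726/2321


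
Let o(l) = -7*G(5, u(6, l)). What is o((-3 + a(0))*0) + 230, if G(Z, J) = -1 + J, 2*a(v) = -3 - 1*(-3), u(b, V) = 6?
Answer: 195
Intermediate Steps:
a(v) = 0 (a(v) = (-3 - 1*(-3))/2 = (-3 + 3)/2 = (1/2)*0 = 0)
o(l) = -35 (o(l) = -7*(-1 + 6) = -7*5 = -35)
o((-3 + a(0))*0) + 230 = -35 + 230 = 195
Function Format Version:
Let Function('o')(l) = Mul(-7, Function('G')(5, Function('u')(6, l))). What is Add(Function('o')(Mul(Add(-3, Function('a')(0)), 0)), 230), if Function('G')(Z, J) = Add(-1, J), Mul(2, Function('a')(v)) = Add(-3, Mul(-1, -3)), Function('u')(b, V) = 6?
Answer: 195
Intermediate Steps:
Function('a')(v) = 0 (Function('a')(v) = Mul(Rational(1, 2), Add(-3, Mul(-1, -3))) = Mul(Rational(1, 2), Add(-3, 3)) = Mul(Rational(1, 2), 0) = 0)
Function('o')(l) = -35 (Function('o')(l) = Mul(-7, Add(-1, 6)) = Mul(-7, 5) = -35)
Add(Function('o')(Mul(Add(-3, Function('a')(0)), 0)), 230) = Add(-35, 230) = 195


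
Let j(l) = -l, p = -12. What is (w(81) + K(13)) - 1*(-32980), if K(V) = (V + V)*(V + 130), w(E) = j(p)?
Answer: 36710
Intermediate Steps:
w(E) = 12 (w(E) = -1*(-12) = 12)
K(V) = 2*V*(130 + V) (K(V) = (2*V)*(130 + V) = 2*V*(130 + V))
(w(81) + K(13)) - 1*(-32980) = (12 + 2*13*(130 + 13)) - 1*(-32980) = (12 + 2*13*143) + 32980 = (12 + 3718) + 32980 = 3730 + 32980 = 36710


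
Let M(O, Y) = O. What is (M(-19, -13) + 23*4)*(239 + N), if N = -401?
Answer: -11826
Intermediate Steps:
(M(-19, -13) + 23*4)*(239 + N) = (-19 + 23*4)*(239 - 401) = (-19 + 92)*(-162) = 73*(-162) = -11826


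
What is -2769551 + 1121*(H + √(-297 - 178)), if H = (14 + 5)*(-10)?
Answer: -2982541 + 5605*I*√19 ≈ -2.9825e+6 + 24432.0*I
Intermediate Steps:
H = -190 (H = 19*(-10) = -190)
-2769551 + 1121*(H + √(-297 - 178)) = -2769551 + 1121*(-190 + √(-297 - 178)) = -2769551 + 1121*(-190 + √(-475)) = -2769551 + 1121*(-190 + 5*I*√19) = -2769551 + (-212990 + 5605*I*√19) = -2982541 + 5605*I*√19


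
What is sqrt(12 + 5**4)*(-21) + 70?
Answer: 70 - 147*sqrt(13) ≈ -460.02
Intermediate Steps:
sqrt(12 + 5**4)*(-21) + 70 = sqrt(12 + 625)*(-21) + 70 = sqrt(637)*(-21) + 70 = (7*sqrt(13))*(-21) + 70 = -147*sqrt(13) + 70 = 70 - 147*sqrt(13)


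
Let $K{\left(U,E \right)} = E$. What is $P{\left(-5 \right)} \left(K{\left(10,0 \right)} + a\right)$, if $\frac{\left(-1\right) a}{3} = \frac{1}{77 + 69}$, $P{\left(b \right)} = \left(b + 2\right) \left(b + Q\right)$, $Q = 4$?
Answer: $- \frac{9}{146} \approx -0.061644$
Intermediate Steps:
$P{\left(b \right)} = \left(2 + b\right) \left(4 + b\right)$ ($P{\left(b \right)} = \left(b + 2\right) \left(b + 4\right) = \left(2 + b\right) \left(4 + b\right)$)
$a = - \frac{3}{146}$ ($a = - \frac{3}{77 + 69} = - \frac{3}{146} \approx -0.020548$)
$P{\left(-5 \right)} \left(K{\left(10,0 \right)} + a\right) = \left(8 + \left(-5\right)^{2} + 6 \left(-5\right)\right) \left(0 - \frac{3}{146}\right) = \left(8 + 25 - 30\right) \left(- \frac{3}{146}\right) = 3 \left(- \frac{3}{146}\right) = - \frac{9}{146}$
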